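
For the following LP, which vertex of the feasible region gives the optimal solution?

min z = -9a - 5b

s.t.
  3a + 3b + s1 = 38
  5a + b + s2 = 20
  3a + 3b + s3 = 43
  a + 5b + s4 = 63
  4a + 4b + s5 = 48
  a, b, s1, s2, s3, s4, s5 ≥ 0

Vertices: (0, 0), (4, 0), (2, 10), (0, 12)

Evaluate the objective at each vertex of the feasible region:
  z(0, 0) = 0
  z(4, 0) = -36
  z(2, 10) = -68  ←
  z(0, 12) = -60
The minimum is at a = 2, b = 10.

(2, 10)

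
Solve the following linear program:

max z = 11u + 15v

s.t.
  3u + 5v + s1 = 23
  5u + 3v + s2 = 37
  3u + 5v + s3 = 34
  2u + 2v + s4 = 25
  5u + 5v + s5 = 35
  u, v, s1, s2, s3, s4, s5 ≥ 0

Evaluate the objective at each vertex of the feasible region:
  z(0, 0) = 0
  z(7, 0) = 77
  z(6, 1) = 81  ←
  z(0, 4.6) = 69
The maximum is at u = 6, v = 1.

u = 6, v = 1, z = 81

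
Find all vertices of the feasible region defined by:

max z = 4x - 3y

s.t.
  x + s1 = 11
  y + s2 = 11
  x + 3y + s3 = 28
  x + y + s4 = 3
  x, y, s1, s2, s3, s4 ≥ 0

(0, 0), (3, 0), (0, 3)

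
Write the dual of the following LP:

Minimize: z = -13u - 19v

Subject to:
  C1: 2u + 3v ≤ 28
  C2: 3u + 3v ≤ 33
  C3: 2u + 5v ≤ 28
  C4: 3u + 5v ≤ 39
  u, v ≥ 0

Primal min cᵀx s.t. Ax ≤ b, x ≥ 0  →  Dual max −bᵀy s.t. Aᵀy ≥ −c, y ≥ 0.

Maximize: z = -28y1 - 33y2 - 28y3 - 39y4

Subject to:
  2y1 + 3y2 + 2y3 + 3y4 ≥ 13
  3y1 + 3y2 + 5y3 + 5y4 ≥ 19
  y1, y2, y3, y4 ≥ 0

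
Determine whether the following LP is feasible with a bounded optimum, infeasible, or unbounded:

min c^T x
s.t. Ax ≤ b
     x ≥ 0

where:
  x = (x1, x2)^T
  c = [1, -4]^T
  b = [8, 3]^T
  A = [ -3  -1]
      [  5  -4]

Unbounded (objective can decrease without bound)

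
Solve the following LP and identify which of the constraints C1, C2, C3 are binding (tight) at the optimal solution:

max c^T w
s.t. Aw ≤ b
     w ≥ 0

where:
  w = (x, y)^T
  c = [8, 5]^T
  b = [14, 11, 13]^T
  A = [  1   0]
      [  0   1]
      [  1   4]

At x = 13, y = 0, compute slack b - a·x for each constraint:
  C1: 14 − 13 = 1  (slack)
  C2: 11 − 0 = 11  (slack)
  C3: 13 − 13 = 0  (binding)

Optimal: x = 13, y = 0
Binding: C3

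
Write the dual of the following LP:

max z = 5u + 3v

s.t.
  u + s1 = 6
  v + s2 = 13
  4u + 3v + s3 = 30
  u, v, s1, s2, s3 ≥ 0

Primal max cᵀx s.t. Ax ≤ b, x ≥ 0  →  Dual min bᵀy s.t. Aᵀy ≥ c, y ≥ 0.

Minimize: z = 6y1 + 13y2 + 30y3

Subject to:
  y1 + 4y3 ≥ 5
  y2 + 3y3 ≥ 3
  y1, y2, y3 ≥ 0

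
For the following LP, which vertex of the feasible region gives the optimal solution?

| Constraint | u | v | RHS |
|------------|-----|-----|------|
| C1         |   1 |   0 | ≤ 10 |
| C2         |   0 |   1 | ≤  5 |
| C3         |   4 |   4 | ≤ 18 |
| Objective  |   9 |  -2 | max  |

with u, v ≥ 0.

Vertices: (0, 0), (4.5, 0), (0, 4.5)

Evaluate the objective at each vertex of the feasible region:
  z(0, 0) = 0
  z(4.5, 0) = 40.5  ←
  z(0, 4.5) = -9
The maximum is at u = 4.5, v = 0.

(4.5, 0)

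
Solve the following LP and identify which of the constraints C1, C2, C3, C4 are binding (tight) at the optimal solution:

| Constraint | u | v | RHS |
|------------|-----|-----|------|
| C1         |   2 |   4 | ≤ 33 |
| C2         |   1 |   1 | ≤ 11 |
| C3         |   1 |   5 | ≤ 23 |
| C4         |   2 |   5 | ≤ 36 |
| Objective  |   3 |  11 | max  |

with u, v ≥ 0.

At u = 8, v = 3, compute slack b - a·x for each constraint:
  C1: 33 − 28 = 5  (slack)
  C2: 11 − 11 = 0  (binding)
  C3: 23 − 23 = 0  (binding)
  C4: 36 − 31 = 5  (slack)

Optimal: u = 8, v = 3
Binding: C2, C3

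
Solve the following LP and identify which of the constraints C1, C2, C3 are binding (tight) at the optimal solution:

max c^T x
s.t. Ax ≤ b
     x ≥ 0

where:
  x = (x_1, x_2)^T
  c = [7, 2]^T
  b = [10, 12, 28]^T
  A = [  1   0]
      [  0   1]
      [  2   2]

At x_1 = 10, x_2 = 4, compute slack b - a·x for each constraint:
  C1: 10 − 10 = 0  (binding)
  C2: 12 − 4 = 8  (slack)
  C3: 28 − 28 = 0  (binding)

Optimal: x_1 = 10, x_2 = 4
Binding: C1, C3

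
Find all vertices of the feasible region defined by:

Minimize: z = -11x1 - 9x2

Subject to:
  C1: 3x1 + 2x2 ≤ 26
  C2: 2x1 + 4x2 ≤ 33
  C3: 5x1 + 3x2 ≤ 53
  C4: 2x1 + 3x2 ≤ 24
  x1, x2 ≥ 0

(0, 0), (8.667, 0), (6, 4), (0, 8)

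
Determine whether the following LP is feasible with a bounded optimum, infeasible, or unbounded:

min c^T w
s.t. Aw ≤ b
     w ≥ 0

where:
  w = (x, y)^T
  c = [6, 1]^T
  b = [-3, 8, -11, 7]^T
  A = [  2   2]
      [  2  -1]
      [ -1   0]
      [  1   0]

Infeasible (no feasible solution exists)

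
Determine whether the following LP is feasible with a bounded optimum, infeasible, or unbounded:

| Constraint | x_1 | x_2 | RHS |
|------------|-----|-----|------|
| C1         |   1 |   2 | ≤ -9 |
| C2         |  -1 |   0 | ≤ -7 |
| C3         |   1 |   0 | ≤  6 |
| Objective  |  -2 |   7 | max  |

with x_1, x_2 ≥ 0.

Infeasible (no feasible solution exists)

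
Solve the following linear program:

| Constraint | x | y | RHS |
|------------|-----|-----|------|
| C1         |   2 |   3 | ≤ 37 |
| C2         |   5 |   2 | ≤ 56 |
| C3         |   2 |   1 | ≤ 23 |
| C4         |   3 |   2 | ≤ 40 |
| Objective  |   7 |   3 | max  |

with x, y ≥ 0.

Evaluate the objective at each vertex of the feasible region:
  z(0, 0) = 0
  z(11.2, 0) = 78.4
  z(10, 3) = 79  ←
  z(8, 7) = 77
  z(0, 12.33) = 37
The maximum is at x = 10, y = 3.

x = 10, y = 3, z = 79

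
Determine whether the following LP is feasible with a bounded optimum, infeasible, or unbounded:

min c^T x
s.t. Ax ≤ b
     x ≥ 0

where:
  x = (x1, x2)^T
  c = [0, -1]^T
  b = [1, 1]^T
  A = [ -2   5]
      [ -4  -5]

Unbounded (objective can decrease without bound)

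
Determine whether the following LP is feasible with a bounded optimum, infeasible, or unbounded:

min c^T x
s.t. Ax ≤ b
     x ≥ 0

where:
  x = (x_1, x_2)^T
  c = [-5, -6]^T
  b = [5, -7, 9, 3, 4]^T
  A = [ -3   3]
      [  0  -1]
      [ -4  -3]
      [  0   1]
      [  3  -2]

Infeasible (no feasible solution exists)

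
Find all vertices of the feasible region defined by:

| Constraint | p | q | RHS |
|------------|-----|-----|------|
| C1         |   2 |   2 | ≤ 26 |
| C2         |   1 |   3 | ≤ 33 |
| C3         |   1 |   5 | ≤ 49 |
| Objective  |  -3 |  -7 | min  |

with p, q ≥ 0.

(0, 0), (13, 0), (4, 9), (0, 9.8)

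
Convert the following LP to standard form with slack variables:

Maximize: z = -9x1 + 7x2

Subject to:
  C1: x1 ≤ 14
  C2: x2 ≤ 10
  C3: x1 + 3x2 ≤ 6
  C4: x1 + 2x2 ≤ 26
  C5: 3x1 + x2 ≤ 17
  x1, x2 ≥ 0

max z = -9x1 + 7x2

s.t.
  x1 + s1 = 14
  x2 + s2 = 10
  x1 + 3x2 + s3 = 6
  x1 + 2x2 + s4 = 26
  3x1 + x2 + s5 = 17
  x1, x2, s1, s2, s3, s4, s5 ≥ 0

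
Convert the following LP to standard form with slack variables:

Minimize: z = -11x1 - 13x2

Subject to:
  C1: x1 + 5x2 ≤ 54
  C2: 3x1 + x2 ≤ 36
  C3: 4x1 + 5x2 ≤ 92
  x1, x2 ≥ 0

min z = -11x1 - 13x2

s.t.
  x1 + 5x2 + s1 = 54
  3x1 + x2 + s2 = 36
  4x1 + 5x2 + s3 = 92
  x1, x2, s1, s2, s3 ≥ 0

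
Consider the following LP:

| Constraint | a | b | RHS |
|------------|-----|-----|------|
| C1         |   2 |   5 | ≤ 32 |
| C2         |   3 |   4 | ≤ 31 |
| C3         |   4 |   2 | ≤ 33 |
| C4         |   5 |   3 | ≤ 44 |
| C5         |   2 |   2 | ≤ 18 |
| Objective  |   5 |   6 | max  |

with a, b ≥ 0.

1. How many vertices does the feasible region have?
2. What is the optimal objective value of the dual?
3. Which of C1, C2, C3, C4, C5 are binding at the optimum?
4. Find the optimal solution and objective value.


1. 6
2. 49
3. C2, C5
4. a = 5, b = 4, z = 49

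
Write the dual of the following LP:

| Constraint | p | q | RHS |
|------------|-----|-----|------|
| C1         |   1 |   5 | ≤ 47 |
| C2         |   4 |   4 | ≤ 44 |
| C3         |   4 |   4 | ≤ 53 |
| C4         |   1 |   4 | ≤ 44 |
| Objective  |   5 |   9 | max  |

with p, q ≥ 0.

Primal max cᵀx s.t. Ax ≤ b, x ≥ 0  →  Dual min bᵀy s.t. Aᵀy ≥ c, y ≥ 0.

Minimize: z = 47y1 + 44y2 + 53y3 + 44y4

Subject to:
  y1 + 4y2 + 4y3 + y4 ≥ 5
  5y1 + 4y2 + 4y3 + 4y4 ≥ 9
  y1, y2, y3, y4 ≥ 0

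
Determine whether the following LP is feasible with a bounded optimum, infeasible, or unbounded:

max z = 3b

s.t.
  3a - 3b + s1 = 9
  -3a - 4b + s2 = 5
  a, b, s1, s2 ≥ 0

Unbounded (objective can increase without bound)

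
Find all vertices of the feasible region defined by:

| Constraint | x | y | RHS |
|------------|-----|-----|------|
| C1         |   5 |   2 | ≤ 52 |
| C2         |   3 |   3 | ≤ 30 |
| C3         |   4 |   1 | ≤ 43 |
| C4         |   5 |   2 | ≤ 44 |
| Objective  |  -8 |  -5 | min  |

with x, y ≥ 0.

(0, 0), (8.8, 0), (8, 2), (0, 10)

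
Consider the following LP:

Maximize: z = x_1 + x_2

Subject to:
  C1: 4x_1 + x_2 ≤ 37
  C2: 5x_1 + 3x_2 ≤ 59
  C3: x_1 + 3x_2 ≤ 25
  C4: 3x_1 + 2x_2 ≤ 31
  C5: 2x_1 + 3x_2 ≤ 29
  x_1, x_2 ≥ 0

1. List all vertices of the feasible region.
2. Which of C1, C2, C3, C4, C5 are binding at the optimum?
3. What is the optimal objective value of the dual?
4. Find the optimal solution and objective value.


1. (0, 0), (9.25, 0), (8.6, 2.6), (7, 5), (4, 7), (0, 8.333)
2. C4, C5
3. 12
4. x_1 = 7, x_2 = 5, z = 12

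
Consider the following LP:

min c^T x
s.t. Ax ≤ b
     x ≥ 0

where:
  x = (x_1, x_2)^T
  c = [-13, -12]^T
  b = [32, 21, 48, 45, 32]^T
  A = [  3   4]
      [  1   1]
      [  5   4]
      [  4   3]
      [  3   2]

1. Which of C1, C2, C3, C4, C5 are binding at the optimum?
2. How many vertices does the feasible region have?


1. C1, C3
2. 4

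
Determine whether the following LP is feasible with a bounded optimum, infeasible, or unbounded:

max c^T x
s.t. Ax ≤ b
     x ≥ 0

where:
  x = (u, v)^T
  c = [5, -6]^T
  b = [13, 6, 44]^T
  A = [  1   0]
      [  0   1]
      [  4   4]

Feasible with a bounded optimal solution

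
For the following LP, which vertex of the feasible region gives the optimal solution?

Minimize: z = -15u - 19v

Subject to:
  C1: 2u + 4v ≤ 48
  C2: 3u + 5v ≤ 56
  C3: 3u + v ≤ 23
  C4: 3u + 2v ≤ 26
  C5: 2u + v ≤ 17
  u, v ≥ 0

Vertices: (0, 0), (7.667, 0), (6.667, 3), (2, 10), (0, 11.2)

Evaluate the objective at each vertex of the feasible region:
  z(0, 0) = 0
  z(7.667, 0) = -115
  z(6.667, 3) = -157
  z(2, 10) = -220  ←
  z(0, 11.2) = -212.8
The minimum is at u = 2, v = 10.

(2, 10)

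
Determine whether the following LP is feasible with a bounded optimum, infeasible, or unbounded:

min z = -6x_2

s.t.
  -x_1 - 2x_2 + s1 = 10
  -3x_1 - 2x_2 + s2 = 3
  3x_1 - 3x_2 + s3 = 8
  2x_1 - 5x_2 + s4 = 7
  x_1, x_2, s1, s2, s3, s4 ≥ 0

Unbounded (objective can decrease without bound)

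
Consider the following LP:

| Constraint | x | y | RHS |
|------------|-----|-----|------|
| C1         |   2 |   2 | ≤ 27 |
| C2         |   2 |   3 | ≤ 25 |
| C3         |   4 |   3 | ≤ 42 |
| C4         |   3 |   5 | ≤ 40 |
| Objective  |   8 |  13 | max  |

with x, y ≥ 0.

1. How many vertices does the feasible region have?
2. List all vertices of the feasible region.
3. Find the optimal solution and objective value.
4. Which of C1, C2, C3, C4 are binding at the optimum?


1. 5
2. (0, 0), (10.5, 0), (8.5, 2.667), (5, 5), (0, 8)
3. x = 5, y = 5, z = 105
4. C2, C4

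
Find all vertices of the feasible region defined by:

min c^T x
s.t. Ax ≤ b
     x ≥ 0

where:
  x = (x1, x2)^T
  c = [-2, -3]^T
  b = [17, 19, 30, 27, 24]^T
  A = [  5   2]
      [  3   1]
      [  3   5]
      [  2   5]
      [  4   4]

(0, 0), (3.4, 0), (1.667, 4.333), (1, 5), (0, 5.4)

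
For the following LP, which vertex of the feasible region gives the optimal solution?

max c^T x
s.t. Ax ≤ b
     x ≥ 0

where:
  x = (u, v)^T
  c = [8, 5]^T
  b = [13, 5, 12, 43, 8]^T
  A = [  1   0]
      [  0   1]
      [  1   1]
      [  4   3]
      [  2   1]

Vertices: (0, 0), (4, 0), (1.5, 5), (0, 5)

Evaluate the objective at each vertex of the feasible region:
  z(0, 0) = 0
  z(4, 0) = 32
  z(1.5, 5) = 37  ←
  z(0, 5) = 25
The maximum is at u = 1.5, v = 5.

(1.5, 5)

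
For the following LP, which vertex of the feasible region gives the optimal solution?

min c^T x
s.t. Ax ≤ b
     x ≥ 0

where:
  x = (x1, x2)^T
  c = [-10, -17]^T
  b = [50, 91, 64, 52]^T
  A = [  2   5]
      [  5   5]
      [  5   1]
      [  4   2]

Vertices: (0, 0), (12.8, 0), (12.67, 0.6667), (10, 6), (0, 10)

Evaluate the objective at each vertex of the feasible region:
  z(0, 0) = 0
  z(12.8, 0) = -128
  z(12.67, 0.6667) = -138
  z(10, 6) = -202  ←
  z(0, 10) = -170
The minimum is at x1 = 10, x2 = 6.

(10, 6)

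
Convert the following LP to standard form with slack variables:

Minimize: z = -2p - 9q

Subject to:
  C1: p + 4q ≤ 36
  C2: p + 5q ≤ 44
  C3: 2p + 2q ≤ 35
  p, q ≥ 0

min z = -2p - 9q

s.t.
  p + 4q + s1 = 36
  p + 5q + s2 = 44
  2p + 2q + s3 = 35
  p, q, s1, s2, s3 ≥ 0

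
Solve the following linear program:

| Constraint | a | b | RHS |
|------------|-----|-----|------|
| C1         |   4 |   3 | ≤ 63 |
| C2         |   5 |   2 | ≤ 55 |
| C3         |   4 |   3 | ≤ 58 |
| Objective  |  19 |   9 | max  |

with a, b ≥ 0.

Evaluate the objective at each vertex of the feasible region:
  z(0, 0) = 0
  z(11, 0) = 209
  z(7, 10) = 223  ←
  z(0, 19.33) = 174
The maximum is at a = 7, b = 10.

a = 7, b = 10, z = 223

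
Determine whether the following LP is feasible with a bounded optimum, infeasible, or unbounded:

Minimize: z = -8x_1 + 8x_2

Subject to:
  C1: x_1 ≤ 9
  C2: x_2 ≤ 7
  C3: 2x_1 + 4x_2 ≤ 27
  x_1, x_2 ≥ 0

Feasible with a bounded optimal solution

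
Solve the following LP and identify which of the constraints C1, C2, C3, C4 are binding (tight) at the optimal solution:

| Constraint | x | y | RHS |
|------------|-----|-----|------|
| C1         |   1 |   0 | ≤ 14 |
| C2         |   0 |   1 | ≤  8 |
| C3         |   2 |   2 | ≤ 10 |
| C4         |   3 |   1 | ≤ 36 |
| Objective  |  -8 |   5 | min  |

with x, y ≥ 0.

At x = 5, y = 0, compute slack b - a·x for each constraint:
  C1: 14 − 5 = 9  (slack)
  C2: 8 − 0 = 8  (slack)
  C3: 10 − 10 = 0  (binding)
  C4: 36 − 15 = 21  (slack)

Optimal: x = 5, y = 0
Binding: C3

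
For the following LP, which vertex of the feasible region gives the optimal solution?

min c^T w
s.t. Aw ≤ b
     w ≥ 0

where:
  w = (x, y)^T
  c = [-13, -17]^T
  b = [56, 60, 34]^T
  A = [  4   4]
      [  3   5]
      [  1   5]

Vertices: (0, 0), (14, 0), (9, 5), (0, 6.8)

Evaluate the objective at each vertex of the feasible region:
  z(0, 0) = 0
  z(14, 0) = -182
  z(9, 5) = -202  ←
  z(0, 6.8) = -115.6
The minimum is at x = 9, y = 5.

(9, 5)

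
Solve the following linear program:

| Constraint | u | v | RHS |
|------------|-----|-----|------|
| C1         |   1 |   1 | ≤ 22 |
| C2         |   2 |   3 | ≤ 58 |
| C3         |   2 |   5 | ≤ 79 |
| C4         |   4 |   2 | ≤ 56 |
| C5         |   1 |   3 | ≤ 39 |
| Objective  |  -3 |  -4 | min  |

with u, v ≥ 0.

Evaluate the objective at each vertex of the feasible region:
  z(0, 0) = 0
  z(14, 0) = -42
  z(9, 10) = -67  ←
  z(0, 13) = -52
The minimum is at u = 9, v = 10.

u = 9, v = 10, z = -67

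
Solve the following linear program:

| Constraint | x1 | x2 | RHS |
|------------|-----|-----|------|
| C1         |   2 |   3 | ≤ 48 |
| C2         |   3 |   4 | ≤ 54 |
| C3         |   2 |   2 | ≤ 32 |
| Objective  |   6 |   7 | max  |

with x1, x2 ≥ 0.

Evaluate the objective at each vertex of the feasible region:
  z(0, 0) = 0
  z(16, 0) = 96
  z(10, 6) = 102  ←
  z(0, 13.5) = 94.5
The maximum is at x1 = 10, x2 = 6.

x1 = 10, x2 = 6, z = 102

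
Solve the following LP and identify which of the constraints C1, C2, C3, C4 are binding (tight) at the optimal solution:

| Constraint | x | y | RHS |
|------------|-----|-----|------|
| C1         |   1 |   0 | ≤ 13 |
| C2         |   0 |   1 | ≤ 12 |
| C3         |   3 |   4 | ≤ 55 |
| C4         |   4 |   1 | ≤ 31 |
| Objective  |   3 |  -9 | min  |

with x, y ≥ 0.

At x = 0, y = 12, compute slack b - a·x for each constraint:
  C1: 13 − 0 = 13  (slack)
  C2: 12 − 12 = 0  (binding)
  C3: 55 − 48 = 7  (slack)
  C4: 31 − 12 = 19  (slack)

Optimal: x = 0, y = 12
Binding: C2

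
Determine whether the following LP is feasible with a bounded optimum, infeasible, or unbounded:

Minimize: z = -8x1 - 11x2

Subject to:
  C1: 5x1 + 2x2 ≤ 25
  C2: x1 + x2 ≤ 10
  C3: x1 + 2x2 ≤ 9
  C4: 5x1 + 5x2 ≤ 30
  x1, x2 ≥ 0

Feasible with a bounded optimal solution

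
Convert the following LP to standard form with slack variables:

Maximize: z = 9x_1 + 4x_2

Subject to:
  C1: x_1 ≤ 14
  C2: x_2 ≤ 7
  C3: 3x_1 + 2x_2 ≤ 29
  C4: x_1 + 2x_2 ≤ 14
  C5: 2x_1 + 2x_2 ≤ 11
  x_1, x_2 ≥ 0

max z = 9x_1 + 4x_2

s.t.
  x_1 + s1 = 14
  x_2 + s2 = 7
  3x_1 + 2x_2 + s3 = 29
  x_1 + 2x_2 + s4 = 14
  2x_1 + 2x_2 + s5 = 11
  x_1, x_2, s1, s2, s3, s4, s5 ≥ 0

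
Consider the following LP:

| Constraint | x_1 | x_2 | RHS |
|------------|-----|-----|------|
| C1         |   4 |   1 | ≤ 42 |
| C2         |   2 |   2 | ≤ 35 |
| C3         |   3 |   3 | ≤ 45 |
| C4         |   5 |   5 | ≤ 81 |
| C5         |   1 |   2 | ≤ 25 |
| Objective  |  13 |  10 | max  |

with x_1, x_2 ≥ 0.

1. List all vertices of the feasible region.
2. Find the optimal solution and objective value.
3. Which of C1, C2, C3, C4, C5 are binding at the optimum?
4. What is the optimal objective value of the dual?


1. (0, 0), (10.5, 0), (9, 6), (5, 10), (0, 12.5)
2. x_1 = 9, x_2 = 6, z = 177
3. C1, C3
4. 177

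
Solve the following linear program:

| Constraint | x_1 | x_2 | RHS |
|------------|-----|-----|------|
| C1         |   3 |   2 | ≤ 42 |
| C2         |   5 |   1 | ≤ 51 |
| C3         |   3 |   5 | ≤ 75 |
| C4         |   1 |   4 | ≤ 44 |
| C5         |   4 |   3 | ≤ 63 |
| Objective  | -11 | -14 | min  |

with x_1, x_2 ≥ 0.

Evaluate the objective at each vertex of the feasible region:
  z(0, 0) = 0
  z(10.2, 0) = -112.2
  z(8.571, 8.143) = -208.3
  z(8, 9) = -214  ←
  z(0, 11) = -154
The minimum is at x_1 = 8, x_2 = 9.

x_1 = 8, x_2 = 9, z = -214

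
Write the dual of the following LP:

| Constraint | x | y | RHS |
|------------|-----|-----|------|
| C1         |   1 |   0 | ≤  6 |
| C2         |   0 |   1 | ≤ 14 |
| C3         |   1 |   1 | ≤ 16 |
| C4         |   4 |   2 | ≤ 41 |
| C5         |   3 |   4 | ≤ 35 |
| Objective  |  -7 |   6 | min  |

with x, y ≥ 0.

Primal min cᵀx s.t. Ax ≤ b, x ≥ 0  →  Dual max −bᵀy s.t. Aᵀy ≥ −c, y ≥ 0.

Maximize: z = -6y1 - 14y2 - 16y3 - 41y4 - 35y5

Subject to:
  y1 + y3 + 4y4 + 3y5 ≥ 7
  y2 + y3 + 2y4 + 4y5 ≥ -6
  y1, y2, y3, y4, y5 ≥ 0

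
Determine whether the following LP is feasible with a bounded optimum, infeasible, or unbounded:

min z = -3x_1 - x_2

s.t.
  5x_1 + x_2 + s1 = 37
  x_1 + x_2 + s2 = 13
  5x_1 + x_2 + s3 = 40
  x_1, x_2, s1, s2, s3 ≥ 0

Feasible with a bounded optimal solution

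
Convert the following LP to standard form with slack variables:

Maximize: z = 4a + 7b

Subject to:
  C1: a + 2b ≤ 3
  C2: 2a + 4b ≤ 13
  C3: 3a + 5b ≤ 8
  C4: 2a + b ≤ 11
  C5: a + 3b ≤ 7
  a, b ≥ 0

max z = 4a + 7b

s.t.
  a + 2b + s1 = 3
  2a + 4b + s2 = 13
  3a + 5b + s3 = 8
  2a + b + s4 = 11
  a + 3b + s5 = 7
  a, b, s1, s2, s3, s4, s5 ≥ 0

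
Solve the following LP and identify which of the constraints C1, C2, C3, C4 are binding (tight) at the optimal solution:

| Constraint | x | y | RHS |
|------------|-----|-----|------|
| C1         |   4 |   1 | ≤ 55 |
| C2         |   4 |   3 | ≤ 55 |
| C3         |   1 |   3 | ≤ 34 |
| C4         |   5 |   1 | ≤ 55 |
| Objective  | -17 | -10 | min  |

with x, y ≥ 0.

At x = 10, y = 5, compute slack b - a·x for each constraint:
  C1: 55 − 45 = 10  (slack)
  C2: 55 − 55 = 0  (binding)
  C3: 34 − 25 = 9  (slack)
  C4: 55 − 55 = 0  (binding)

Optimal: x = 10, y = 5
Binding: C2, C4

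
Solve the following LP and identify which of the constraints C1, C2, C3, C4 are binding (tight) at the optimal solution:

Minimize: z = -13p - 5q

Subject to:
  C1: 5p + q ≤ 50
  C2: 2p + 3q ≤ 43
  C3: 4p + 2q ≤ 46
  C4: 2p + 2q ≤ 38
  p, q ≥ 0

At p = 9, q = 5, compute slack b - a·x for each constraint:
  C1: 50 − 50 = 0  (binding)
  C2: 43 − 33 = 10  (slack)
  C3: 46 − 46 = 0  (binding)
  C4: 38 − 28 = 10  (slack)

Optimal: p = 9, q = 5
Binding: C1, C3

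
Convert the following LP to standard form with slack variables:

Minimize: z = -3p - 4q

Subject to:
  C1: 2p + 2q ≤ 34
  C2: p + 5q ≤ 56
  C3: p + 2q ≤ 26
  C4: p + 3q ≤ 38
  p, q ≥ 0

min z = -3p - 4q

s.t.
  2p + 2q + s1 = 34
  p + 5q + s2 = 56
  p + 2q + s3 = 26
  p + 3q + s4 = 38
  p, q, s1, s2, s3, s4 ≥ 0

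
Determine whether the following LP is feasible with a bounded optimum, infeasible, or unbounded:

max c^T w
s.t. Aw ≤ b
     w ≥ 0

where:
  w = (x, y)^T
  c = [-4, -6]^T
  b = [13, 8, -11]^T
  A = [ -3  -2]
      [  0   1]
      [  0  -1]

Infeasible (no feasible solution exists)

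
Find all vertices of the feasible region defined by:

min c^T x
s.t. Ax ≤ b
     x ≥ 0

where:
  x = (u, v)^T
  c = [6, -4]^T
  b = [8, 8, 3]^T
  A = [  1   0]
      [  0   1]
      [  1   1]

(0, 0), (3, 0), (0, 3)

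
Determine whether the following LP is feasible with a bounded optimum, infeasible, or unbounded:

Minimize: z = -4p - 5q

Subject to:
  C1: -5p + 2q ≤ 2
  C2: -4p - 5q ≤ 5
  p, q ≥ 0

Unbounded (objective can decrease without bound)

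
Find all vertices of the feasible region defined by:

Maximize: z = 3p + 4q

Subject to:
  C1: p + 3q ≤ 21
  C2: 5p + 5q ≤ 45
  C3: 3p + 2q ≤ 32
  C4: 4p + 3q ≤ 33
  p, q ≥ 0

(0, 0), (8.25, 0), (6, 3), (3, 6), (0, 7)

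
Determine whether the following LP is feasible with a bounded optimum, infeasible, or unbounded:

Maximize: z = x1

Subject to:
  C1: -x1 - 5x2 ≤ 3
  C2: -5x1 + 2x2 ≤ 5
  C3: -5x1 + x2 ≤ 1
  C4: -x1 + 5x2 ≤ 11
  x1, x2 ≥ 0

Unbounded (objective can increase without bound)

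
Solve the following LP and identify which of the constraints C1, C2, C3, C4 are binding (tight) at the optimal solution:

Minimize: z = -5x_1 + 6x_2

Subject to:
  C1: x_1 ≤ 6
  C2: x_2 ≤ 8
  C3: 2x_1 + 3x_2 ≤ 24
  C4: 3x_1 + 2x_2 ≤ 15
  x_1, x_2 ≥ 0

At x_1 = 5, x_2 = 0, compute slack b - a·x for each constraint:
  C1: 6 − 5 = 1  (slack)
  C2: 8 − 0 = 8  (slack)
  C3: 24 − 10 = 14  (slack)
  C4: 15 − 15 = 0  (binding)

Optimal: x_1 = 5, x_2 = 0
Binding: C4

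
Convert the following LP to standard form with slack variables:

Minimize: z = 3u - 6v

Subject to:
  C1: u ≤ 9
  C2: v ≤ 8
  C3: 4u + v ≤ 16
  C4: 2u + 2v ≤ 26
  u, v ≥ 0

min z = 3u - 6v

s.t.
  u + s1 = 9
  v + s2 = 8
  4u + v + s3 = 16
  2u + 2v + s4 = 26
  u, v, s1, s2, s3, s4 ≥ 0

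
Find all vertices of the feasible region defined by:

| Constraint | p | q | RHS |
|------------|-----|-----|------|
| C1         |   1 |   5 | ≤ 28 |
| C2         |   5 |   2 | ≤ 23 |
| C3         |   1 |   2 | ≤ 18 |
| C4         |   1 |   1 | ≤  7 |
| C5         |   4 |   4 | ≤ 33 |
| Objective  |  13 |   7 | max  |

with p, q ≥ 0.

(0, 0), (4.6, 0), (3, 4), (1.75, 5.25), (0, 5.6)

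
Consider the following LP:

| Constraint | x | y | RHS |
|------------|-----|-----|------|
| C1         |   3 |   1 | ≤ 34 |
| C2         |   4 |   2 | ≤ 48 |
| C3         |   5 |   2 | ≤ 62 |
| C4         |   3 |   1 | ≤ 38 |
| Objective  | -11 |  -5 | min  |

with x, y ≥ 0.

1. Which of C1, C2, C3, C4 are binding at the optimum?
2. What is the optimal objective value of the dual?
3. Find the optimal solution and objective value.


1. C1, C2
2. -130
3. x = 10, y = 4, z = -130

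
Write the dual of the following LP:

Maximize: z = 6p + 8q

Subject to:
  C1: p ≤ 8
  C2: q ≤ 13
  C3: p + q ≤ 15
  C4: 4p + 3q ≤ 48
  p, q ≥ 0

Primal max cᵀx s.t. Ax ≤ b, x ≥ 0  →  Dual min bᵀy s.t. Aᵀy ≥ c, y ≥ 0.

Minimize: z = 8y1 + 13y2 + 15y3 + 48y4

Subject to:
  y1 + y3 + 4y4 ≥ 6
  y2 + y3 + 3y4 ≥ 8
  y1, y2, y3, y4 ≥ 0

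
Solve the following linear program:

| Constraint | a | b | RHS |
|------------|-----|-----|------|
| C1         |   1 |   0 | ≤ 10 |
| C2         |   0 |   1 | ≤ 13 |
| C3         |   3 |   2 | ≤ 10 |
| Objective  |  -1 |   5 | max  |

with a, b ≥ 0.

Evaluate the objective at each vertex of the feasible region:
  z(0, 0) = 0
  z(3.333, 0) = -3.333
  z(0, 5) = 25  ←
The maximum is at a = 0, b = 5.

a = 0, b = 5, z = 25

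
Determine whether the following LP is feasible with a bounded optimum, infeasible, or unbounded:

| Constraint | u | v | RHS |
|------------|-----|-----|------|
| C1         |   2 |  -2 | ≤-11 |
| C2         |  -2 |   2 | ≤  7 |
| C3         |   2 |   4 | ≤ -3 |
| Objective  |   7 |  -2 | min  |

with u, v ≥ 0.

Infeasible (no feasible solution exists)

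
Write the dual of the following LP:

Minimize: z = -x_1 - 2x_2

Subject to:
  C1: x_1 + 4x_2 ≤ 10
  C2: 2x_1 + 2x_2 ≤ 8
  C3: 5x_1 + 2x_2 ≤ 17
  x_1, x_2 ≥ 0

Primal min cᵀx s.t. Ax ≤ b, x ≥ 0  →  Dual max −bᵀy s.t. Aᵀy ≥ −c, y ≥ 0.

Maximize: z = -10y1 - 8y2 - 17y3

Subject to:
  y1 + 2y2 + 5y3 ≥ 1
  4y1 + 2y2 + 2y3 ≥ 2
  y1, y2, y3 ≥ 0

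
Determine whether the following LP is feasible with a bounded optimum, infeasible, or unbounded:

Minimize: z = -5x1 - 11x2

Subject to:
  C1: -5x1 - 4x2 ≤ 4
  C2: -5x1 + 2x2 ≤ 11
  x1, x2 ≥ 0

Unbounded (objective can decrease without bound)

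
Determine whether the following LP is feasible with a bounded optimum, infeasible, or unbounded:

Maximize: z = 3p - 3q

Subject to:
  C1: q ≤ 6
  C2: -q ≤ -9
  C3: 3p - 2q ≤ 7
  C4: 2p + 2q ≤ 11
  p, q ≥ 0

Infeasible (no feasible solution exists)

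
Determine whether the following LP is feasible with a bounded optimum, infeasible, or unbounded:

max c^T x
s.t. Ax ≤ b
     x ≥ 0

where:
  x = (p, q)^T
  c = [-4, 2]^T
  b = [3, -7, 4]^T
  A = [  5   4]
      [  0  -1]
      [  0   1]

Infeasible (no feasible solution exists)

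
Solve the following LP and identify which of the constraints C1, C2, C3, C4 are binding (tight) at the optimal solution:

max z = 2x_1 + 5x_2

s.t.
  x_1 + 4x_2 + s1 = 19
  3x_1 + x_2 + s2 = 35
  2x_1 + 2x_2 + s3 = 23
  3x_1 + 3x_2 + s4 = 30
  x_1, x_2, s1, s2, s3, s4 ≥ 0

At x_1 = 7, x_2 = 3, compute slack b - a·x for each constraint:
  C1: 19 − 19 = 0  (binding)
  C2: 35 − 24 = 11  (slack)
  C3: 23 − 20 = 3  (slack)
  C4: 30 − 30 = 0  (binding)

Optimal: x_1 = 7, x_2 = 3
Binding: C1, C4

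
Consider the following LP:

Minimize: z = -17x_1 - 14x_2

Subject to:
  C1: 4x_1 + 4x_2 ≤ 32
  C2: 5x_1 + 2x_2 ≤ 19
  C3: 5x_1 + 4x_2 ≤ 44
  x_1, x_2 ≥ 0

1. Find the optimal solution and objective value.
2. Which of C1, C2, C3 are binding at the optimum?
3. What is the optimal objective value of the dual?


1. x_1 = 1, x_2 = 7, z = -115
2. C1, C2
3. -115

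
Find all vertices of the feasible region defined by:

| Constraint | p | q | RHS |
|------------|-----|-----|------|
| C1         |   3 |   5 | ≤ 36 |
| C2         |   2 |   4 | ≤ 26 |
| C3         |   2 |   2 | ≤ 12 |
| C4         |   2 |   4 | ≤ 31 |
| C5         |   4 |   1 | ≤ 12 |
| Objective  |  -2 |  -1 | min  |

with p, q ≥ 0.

(0, 0), (3, 0), (2, 4), (0, 6)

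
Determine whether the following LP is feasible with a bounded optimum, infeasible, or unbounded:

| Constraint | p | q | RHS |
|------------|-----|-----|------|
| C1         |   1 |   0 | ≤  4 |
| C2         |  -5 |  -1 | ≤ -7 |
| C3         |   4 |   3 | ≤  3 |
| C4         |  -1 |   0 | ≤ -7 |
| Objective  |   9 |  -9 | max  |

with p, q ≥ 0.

Infeasible (no feasible solution exists)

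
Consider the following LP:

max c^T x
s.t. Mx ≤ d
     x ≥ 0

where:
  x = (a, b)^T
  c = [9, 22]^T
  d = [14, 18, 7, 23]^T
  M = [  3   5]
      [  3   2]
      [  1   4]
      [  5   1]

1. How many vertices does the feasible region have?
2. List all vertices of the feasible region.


1. 5
2. (0, 0), (4.6, 0), (4.591, 0.04546), (3, 1), (0, 1.75)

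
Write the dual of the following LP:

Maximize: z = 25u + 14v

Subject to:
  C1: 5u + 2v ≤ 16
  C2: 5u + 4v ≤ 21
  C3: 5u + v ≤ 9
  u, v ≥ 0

Primal max cᵀx s.t. Ax ≤ b, x ≥ 0  →  Dual min bᵀy s.t. Aᵀy ≥ c, y ≥ 0.

Minimize: z = 16y1 + 21y2 + 9y3

Subject to:
  5y1 + 5y2 + 5y3 ≥ 25
  2y1 + 4y2 + y3 ≥ 14
  y1, y2, y3 ≥ 0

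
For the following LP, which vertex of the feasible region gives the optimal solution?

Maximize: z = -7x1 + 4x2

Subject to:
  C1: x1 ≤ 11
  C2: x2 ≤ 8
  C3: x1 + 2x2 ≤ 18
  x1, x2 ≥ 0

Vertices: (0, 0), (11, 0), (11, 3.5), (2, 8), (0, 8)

Evaluate the objective at each vertex of the feasible region:
  z(0, 0) = 0
  z(11, 0) = -77
  z(11, 3.5) = -63
  z(2, 8) = 18
  z(0, 8) = 32  ←
The maximum is at x1 = 0, x2 = 8.

(0, 8)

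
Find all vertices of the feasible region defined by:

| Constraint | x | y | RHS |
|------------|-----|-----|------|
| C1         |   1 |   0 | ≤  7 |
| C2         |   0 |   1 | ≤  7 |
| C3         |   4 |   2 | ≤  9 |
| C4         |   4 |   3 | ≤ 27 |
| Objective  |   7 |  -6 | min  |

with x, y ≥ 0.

(0, 0), (2.25, 0), (0, 4.5)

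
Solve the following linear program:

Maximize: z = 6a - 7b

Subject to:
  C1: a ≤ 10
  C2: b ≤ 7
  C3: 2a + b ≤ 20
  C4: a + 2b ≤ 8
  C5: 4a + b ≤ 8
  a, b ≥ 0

Evaluate the objective at each vertex of the feasible region:
  z(0, 0) = 0
  z(2, 0) = 12  ←
  z(1.143, 3.429) = -17.14
  z(0, 4) = -28
The maximum is at a = 2, b = 0.

a = 2, b = 0, z = 12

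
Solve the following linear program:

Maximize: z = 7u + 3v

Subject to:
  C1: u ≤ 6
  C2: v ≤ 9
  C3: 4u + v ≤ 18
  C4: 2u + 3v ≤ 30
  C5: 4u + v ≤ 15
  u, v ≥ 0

Evaluate the objective at each vertex of the feasible region:
  z(0, 0) = 0
  z(3.75, 0) = 26.25
  z(1.5, 9) = 37.5  ←
  z(0, 9) = 27
The maximum is at u = 1.5, v = 9.

u = 1.5, v = 9, z = 37.5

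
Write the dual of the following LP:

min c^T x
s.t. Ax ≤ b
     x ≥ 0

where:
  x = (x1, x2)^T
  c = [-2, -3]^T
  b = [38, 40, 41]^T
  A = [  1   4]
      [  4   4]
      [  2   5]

Primal min cᵀx s.t. Ax ≤ b, x ≥ 0  →  Dual max −bᵀy s.t. Aᵀy ≥ −c, y ≥ 0.

Maximize: z = -38y1 - 40y2 - 41y3

Subject to:
  y1 + 4y2 + 2y3 ≥ 2
  4y1 + 4y2 + 5y3 ≥ 3
  y1, y2, y3 ≥ 0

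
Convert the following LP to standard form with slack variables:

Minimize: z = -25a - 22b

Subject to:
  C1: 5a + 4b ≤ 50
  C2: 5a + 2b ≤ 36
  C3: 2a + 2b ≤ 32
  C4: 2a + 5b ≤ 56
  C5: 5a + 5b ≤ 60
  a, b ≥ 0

min z = -25a - 22b

s.t.
  5a + 4b + s1 = 50
  5a + 2b + s2 = 36
  2a + 2b + s3 = 32
  2a + 5b + s4 = 56
  5a + 5b + s5 = 60
  a, b, s1, s2, s3, s4, s5 ≥ 0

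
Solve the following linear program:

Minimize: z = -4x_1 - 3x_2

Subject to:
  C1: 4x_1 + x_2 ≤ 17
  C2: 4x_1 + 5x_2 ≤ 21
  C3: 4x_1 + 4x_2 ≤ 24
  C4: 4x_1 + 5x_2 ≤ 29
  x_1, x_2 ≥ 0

Evaluate the objective at each vertex of the feasible region:
  z(0, 0) = 0
  z(4.25, 0) = -17
  z(4, 1) = -19  ←
  z(0, 4.2) = -12.6
The minimum is at x_1 = 4, x_2 = 1.

x_1 = 4, x_2 = 1, z = -19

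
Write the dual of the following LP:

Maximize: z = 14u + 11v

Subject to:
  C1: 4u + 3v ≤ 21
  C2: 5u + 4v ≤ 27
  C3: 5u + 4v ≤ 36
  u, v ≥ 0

Primal max cᵀx s.t. Ax ≤ b, x ≥ 0  →  Dual min bᵀy s.t. Aᵀy ≥ c, y ≥ 0.

Minimize: z = 21y1 + 27y2 + 36y3

Subject to:
  4y1 + 5y2 + 5y3 ≥ 14
  3y1 + 4y2 + 4y3 ≥ 11
  y1, y2, y3 ≥ 0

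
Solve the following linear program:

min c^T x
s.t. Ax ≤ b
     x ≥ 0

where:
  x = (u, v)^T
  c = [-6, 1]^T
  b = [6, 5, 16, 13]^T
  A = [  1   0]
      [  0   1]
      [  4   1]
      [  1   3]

Evaluate the objective at each vertex of the feasible region:
  z(0, 0) = 0
  z(4, 0) = -24  ←
  z(3.182, 3.273) = -15.82
  z(0, 4.333) = 4.333
The minimum is at u = 4, v = 0.

u = 4, v = 0, z = -24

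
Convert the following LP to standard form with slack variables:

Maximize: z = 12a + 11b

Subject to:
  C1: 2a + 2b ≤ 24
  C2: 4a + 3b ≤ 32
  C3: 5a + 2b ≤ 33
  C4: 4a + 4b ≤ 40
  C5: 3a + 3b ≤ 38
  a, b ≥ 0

max z = 12a + 11b

s.t.
  2a + 2b + s1 = 24
  4a + 3b + s2 = 32
  5a + 2b + s3 = 33
  4a + 4b + s4 = 40
  3a + 3b + s5 = 38
  a, b, s1, s2, s3, s4, s5 ≥ 0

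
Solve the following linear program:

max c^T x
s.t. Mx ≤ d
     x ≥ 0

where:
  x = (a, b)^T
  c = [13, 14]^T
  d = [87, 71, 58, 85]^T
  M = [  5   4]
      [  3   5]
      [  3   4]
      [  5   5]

Evaluate the objective at each vertex of the feasible region:
  z(0, 0) = 0
  z(17, 0) = 221
  z(10, 7) = 228  ←
  z(2, 13) = 208
  z(0, 14.2) = 198.8
The maximum is at a = 10, b = 7.

a = 10, b = 7, z = 228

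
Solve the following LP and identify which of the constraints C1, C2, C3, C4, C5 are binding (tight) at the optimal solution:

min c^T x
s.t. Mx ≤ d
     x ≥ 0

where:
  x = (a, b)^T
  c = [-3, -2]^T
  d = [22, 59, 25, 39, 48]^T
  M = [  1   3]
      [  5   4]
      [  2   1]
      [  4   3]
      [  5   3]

At a = 9, b = 1, compute slack b - a·x for each constraint:
  C1: 22 − 12 = 10  (slack)
  C2: 59 − 49 = 10  (slack)
  C3: 25 − 19 = 6  (slack)
  C4: 39 − 39 = 0  (binding)
  C5: 48 − 48 = 0  (binding)

Optimal: a = 9, b = 1
Binding: C4, C5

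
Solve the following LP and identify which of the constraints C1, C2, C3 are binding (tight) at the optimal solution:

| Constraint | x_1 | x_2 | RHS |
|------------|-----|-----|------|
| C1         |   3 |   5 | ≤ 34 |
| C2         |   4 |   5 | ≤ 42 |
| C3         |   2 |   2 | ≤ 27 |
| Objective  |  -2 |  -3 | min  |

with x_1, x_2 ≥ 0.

At x_1 = 8, x_2 = 2, compute slack b - a·x for each constraint:
  C1: 34 − 34 = 0  (binding)
  C2: 42 − 42 = 0  (binding)
  C3: 27 − 20 = 7  (slack)

Optimal: x_1 = 8, x_2 = 2
Binding: C1, C2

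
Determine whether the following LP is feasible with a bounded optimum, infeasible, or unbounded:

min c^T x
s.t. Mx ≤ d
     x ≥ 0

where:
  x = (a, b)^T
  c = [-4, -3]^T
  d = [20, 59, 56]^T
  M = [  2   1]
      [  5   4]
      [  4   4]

Feasible with a bounded optimal solution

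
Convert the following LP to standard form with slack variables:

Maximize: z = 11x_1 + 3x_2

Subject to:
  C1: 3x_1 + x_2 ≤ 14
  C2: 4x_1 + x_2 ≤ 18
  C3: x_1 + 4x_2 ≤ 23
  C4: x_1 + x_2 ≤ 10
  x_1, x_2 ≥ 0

max z = 11x_1 + 3x_2

s.t.
  3x_1 + x_2 + s1 = 14
  4x_1 + x_2 + s2 = 18
  x_1 + 4x_2 + s3 = 23
  x_1 + x_2 + s4 = 10
  x_1, x_2, s1, s2, s3, s4 ≥ 0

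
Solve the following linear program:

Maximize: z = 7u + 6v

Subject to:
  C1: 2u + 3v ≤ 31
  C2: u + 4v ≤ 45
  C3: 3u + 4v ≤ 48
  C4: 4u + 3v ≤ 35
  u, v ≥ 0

Evaluate the objective at each vertex of the feasible region:
  z(0, 0) = 0
  z(8.75, 0) = 61.25
  z(2, 9) = 68  ←
  z(0, 10.33) = 62
The maximum is at u = 2, v = 9.

u = 2, v = 9, z = 68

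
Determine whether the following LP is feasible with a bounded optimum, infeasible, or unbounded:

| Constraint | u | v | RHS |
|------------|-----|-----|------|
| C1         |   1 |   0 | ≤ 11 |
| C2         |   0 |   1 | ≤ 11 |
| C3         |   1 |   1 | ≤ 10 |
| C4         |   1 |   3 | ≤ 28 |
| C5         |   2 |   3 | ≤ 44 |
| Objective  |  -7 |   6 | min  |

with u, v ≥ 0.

Feasible with a bounded optimal solution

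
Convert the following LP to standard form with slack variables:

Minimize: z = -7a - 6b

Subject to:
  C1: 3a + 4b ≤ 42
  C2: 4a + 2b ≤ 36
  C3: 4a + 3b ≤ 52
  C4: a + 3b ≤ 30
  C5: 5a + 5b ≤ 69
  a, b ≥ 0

min z = -7a - 6b

s.t.
  3a + 4b + s1 = 42
  4a + 2b + s2 = 36
  4a + 3b + s3 = 52
  a + 3b + s4 = 30
  5a + 5b + s5 = 69
  a, b, s1, s2, s3, s4, s5 ≥ 0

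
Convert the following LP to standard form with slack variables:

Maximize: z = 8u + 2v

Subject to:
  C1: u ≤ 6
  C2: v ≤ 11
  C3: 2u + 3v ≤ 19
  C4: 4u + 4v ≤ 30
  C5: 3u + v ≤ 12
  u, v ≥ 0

max z = 8u + 2v

s.t.
  u + s1 = 6
  v + s2 = 11
  2u + 3v + s3 = 19
  4u + 4v + s4 = 30
  3u + v + s5 = 12
  u, v, s1, s2, s3, s4, s5 ≥ 0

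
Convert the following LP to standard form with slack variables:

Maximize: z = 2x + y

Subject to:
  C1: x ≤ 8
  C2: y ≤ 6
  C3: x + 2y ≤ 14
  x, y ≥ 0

max z = 2x + y

s.t.
  x + s1 = 8
  y + s2 = 6
  x + 2y + s3 = 14
  x, y, s1, s2, s3 ≥ 0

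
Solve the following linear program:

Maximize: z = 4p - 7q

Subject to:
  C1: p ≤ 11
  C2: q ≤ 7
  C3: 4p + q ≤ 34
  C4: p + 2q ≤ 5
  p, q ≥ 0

Evaluate the objective at each vertex of the feasible region:
  z(0, 0) = 0
  z(5, 0) = 20  ←
  z(0, 2.5) = -17.5
The maximum is at p = 5, q = 0.

p = 5, q = 0, z = 20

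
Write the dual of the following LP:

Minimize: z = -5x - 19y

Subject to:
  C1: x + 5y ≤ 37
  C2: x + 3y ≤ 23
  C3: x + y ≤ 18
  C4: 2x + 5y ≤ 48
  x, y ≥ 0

Primal min cᵀx s.t. Ax ≤ b, x ≥ 0  →  Dual max −bᵀy s.t. Aᵀy ≥ −c, y ≥ 0.

Maximize: z = -37y1 - 23y2 - 18y3 - 48y4

Subject to:
  y1 + y2 + y3 + 2y4 ≥ 5
  5y1 + 3y2 + y3 + 5y4 ≥ 19
  y1, y2, y3, y4 ≥ 0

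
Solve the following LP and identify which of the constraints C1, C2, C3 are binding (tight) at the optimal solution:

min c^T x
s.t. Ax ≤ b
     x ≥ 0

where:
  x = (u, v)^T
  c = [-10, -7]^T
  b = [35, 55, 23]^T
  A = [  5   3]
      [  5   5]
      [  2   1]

At u = 1, v = 10, compute slack b - a·x for each constraint:
  C1: 35 − 35 = 0  (binding)
  C2: 55 − 55 = 0  (binding)
  C3: 23 − 12 = 11  (slack)

Optimal: u = 1, v = 10
Binding: C1, C2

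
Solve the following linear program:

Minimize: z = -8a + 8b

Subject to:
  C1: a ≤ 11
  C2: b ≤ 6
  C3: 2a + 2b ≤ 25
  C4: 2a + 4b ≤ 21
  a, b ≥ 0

Evaluate the objective at each vertex of the feasible region:
  z(0, 0) = 0
  z(10.5, 0) = -84  ←
  z(0, 5.25) = 42
The minimum is at a = 10.5, b = 0.

a = 10.5, b = 0, z = -84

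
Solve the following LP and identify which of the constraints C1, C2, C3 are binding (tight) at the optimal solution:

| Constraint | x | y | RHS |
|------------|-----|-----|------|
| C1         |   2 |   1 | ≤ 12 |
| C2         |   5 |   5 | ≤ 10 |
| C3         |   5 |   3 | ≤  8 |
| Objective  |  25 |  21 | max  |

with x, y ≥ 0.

At x = 1, y = 1, compute slack b - a·x for each constraint:
  C1: 12 − 3 = 9  (slack)
  C2: 10 − 10 = 0  (binding)
  C3: 8 − 8 = 0  (binding)

Optimal: x = 1, y = 1
Binding: C2, C3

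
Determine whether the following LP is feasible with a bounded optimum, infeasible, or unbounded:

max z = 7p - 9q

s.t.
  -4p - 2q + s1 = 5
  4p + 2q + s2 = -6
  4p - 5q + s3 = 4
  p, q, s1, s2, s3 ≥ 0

Infeasible (no feasible solution exists)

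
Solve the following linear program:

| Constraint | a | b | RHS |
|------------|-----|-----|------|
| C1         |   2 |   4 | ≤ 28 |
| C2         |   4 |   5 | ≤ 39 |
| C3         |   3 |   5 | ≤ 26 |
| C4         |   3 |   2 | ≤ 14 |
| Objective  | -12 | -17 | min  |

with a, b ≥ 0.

Evaluate the objective at each vertex of the feasible region:
  z(0, 0) = 0
  z(4.667, 0) = -56
  z(2, 4) = -92  ←
  z(0, 5.2) = -88.4
The minimum is at a = 2, b = 4.

a = 2, b = 4, z = -92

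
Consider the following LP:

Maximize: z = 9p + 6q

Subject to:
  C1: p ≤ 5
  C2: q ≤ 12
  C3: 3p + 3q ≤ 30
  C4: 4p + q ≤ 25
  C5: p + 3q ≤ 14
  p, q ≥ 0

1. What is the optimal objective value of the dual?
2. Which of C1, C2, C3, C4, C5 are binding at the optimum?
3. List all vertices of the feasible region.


1. 63
2. C1, C5
3. (0, 0), (5, 0), (5, 3), (0, 4.667)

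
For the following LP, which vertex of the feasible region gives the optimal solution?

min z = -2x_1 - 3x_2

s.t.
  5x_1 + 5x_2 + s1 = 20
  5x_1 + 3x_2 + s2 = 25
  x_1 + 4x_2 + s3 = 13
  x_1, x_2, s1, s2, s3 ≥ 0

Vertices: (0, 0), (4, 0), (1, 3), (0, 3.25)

Evaluate the objective at each vertex of the feasible region:
  z(0, 0) = 0
  z(4, 0) = -8
  z(1, 3) = -11  ←
  z(0, 3.25) = -9.75
The minimum is at x_1 = 1, x_2 = 3.

(1, 3)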